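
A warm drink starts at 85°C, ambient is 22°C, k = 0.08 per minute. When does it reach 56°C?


From T(t) = T_a + (T₀ - T_a)e^(-kt), set T(t) = 56:
(56 - 22) / (85 - 22) = e^(-0.08t), so t = -ln(0.540)/0.08 ≈ 7.7 minutes.


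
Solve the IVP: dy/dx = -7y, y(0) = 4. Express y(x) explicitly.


General solution of y' = -7y is y = Ce^(-7x).
Apply y(0) = 4: C = 4.
Particular solution: y = 4e^(-7x).


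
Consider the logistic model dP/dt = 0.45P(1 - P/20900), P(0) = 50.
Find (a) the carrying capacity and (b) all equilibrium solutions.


Logistic ODE dP/dt = 0.45P(1 - P/20900) has equilibria where dP/dt = 0, i.e. P = 0 or P = 20900.
The coefficient (1 - P/K) = 0 when P = K, identifying K = 20900 as the carrying capacity.
(a) K = 20900; (b) equilibria P = 0 and P = 20900.


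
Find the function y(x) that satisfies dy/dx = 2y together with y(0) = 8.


General solution of y' = 2y is y = Ce^(2x).
Apply y(0) = 8: C = 8.
Particular solution: y = 8e^(2x).


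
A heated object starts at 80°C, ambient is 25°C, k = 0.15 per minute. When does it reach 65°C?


From T(t) = T_a + (T₀ - T_a)e^(-kt), set T(t) = 65:
(65 - 25) / (80 - 25) = e^(-0.15t), so t = -ln(0.727)/0.15 ≈ 2.1 minutes.


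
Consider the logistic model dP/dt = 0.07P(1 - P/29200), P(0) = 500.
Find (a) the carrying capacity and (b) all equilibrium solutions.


Logistic ODE dP/dt = 0.07P(1 - P/29200) has equilibria where dP/dt = 0, i.e. P = 0 or P = 29200.
The coefficient (1 - P/K) = 0 when P = K, identifying K = 29200 as the carrying capacity.
(a) K = 29200; (b) equilibria P = 0 and P = 29200.


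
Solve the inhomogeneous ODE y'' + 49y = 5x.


Homogeneous: r² + 49 = 0 ⇒ r = ±7i, y_h = C₁cos(7x) + C₂sin(7x).
Polynomial forcing; try y_p = Ax + B. Then y_p'' + 49 y_p = 49(Ax + B) = 5x, so B = 0 and A = 5/49.
General solution: y = C₁cos(7x) + C₂sin(7x) + (5/49)x.


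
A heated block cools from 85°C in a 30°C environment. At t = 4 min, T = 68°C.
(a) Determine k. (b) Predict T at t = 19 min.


Newton's law: T(t) = T_a + (T₀ - T_a)e^(-kt).
(a) Use T(4) = 68: (68 - 30)/(85 - 30) = e^(-k·4), so k = -ln(0.691)/4 ≈ 0.0924.
(b) Apply k to t = 19: T(19) = 30 + (55)e^(-1.756) ≈ 39.5°C.


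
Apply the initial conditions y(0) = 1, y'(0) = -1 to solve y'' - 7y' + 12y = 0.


Characteristic roots of r² - 7r + 12 = 0 are 4, 3.
General solution y = c₁ e^(4x) + c₂ e^(3x).
Apply y(0) = 1: c₁ + c₂ = 1. Apply y'(0) = -1: 4 c₁ + 3 c₂ = -1.
Solve: c₁ = -4, c₂ = 5.
Particular solution: y = -4e^(4x) + 5e^(3x).


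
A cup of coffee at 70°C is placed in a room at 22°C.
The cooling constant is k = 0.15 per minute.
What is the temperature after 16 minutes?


Newton's law: dT/dt = -k(T - T_a) has solution T(t) = T_a + (T₀ - T_a)e^(-kt).
Plug in T_a = 22, T₀ = 70, k = 0.15, t = 16: T(16) = 22 + (48)e^(-2.40) ≈ 26.4°C.


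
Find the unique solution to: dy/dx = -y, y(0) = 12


General solution of y' = -y is y = Ce^(-x).
Apply y(0) = 12: C = 12.
Particular solution: y = 12e^(-x).


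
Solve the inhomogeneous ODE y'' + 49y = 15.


Homogeneous part: r² + 49 = 0 ⇒ r = ±7i, so y_h = C₁cos(7x) + C₂sin(7x).
Try constant y_p = A; plug in: 49A = 15 ⇒ A = 15/49.
General solution: y = C₁cos(7x) + C₂sin(7x) + 15/49.


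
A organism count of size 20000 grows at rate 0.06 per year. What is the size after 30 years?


The ODE dP/dt = 0.06P has solution P(t) = P(0)e^(0.06t).
Substitute P(0) = 20000 and t = 30: P(30) = 20000 e^(1.80) ≈ 120993.


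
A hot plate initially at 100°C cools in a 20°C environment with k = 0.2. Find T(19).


Newton's law: dT/dt = -k(T - T_a) has solution T(t) = T_a + (T₀ - T_a)e^(-kt).
Plug in T_a = 20, T₀ = 100, k = 0.2, t = 19: T(19) = 20 + (80)e^(-3.80) ≈ 21.8°C.


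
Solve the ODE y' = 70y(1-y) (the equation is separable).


Separate: dy/[y(1-y)] = 70 dx.
Partial fractions: 1/[y(1-y)] = 1/y + 1/(1-y).
Integrate: ln|y/(1-y)| = 70x + C₀.
Solve for y: y = 1/(1 + Ce^(-70x)).


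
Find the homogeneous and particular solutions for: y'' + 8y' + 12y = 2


Characteristic roots of r² + 8r + 12 = 0 are -2, -6.
y_h = C₁e^(-2x) + C₂e^(-6x).
Constant forcing; try y_p = A. Then 12A = 2 ⇒ A = 1/6.
General solution: y = C₁e^(-2x) + C₂e^(-6x) + 1/6.


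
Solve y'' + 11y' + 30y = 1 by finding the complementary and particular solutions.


Characteristic roots of r² + 11r + 30 = 0 are -6, -5.
y_h = C₁e^(-6x) + C₂e^(-5x).
Constant forcing; try y_p = A. Then 30A = 1 ⇒ A = 1/30.
General solution: y = C₁e^(-6x) + C₂e^(-5x) + 1/30.


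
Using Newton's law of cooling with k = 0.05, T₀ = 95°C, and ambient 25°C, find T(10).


Newton's law: dT/dt = -k(T - T_a) has solution T(t) = T_a + (T₀ - T_a)e^(-kt).
Plug in T_a = 25, T₀ = 95, k = 0.05, t = 10: T(10) = 25 + (70)e^(-0.50) ≈ 67.5°C.


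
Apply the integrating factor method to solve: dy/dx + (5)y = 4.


P(x) = 5, Q(x) = 4; integrating factor μ = e^(5x).
(μ y)' = 4e^(5x) ⇒ μ y = (4/5)e^(5x) + C.
Divide by μ: y = 4/5 + Ce^(-5x).


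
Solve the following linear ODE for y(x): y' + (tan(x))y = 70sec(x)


P(x) = tan(x) ⇒ μ = e^(∫tan(x)dx) = sec(x).
(sec(x) y)' = 70sec²(x) ⇒ sec(x) y = 70tan(x) + C.
Multiply by cos(x): y = 70sin(x) + C·cos(x).


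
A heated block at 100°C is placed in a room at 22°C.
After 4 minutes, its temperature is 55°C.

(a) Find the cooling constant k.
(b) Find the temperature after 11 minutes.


Newton's law: T(t) = T_a + (T₀ - T_a)e^(-kt).
(a) Use T(4) = 55: (55 - 22)/(100 - 22) = e^(-k·4), so k = -ln(0.423)/4 ≈ 0.2151.
(b) Apply k to t = 11: T(11) = 22 + (78)e^(-2.366) ≈ 29.3°C.


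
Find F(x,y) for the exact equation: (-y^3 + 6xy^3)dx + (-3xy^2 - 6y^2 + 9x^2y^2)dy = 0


Check exactness: ∂M/∂y = -3y^2 + 18xy^2 and ∂N/∂x = -3y^2 + 18xy^2; equal, so the equation is exact.
Integrate M with respect to x (treating y as constant): ∫M dx = -xy^3 + 3x^2y^3 + h(y).
Differentiate w.r.t. y and set equal to N: the x-dependent terms already match, leaving h'(y) = -6y^2. Integrate: h(y) = -2y^3.
So F(x,y) = -xy^3 - 2y^3 + 3x^2y^3.
General solution: -xy^3 - 2y^3 + 3x^2y^3 = C.


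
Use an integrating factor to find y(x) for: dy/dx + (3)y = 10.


P(x) = 3, Q(x) = 10; integrating factor μ = e^(3x).
(μ y)' = 10e^(3x) ⇒ μ y = (10/3)e^(3x) + C.
Divide by μ: y = 10/3 + Ce^(-3x).


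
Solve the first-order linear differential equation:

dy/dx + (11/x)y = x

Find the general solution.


P(x) = 11/x ⇒ μ = x^11.
(x^11 y)' = x^12 ⇒ x^11 y = x^13/(13) + C.
Solve for y: y = (1/13)x^2 + C/x^11.


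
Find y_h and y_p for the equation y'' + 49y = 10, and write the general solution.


Homogeneous part: r² + 49 = 0 ⇒ r = ±7i, so y_h = C₁cos(7x) + C₂sin(7x).
Try constant y_p = A; plug in: 49A = 10 ⇒ A = 10/49.
General solution: y = C₁cos(7x) + C₂sin(7x) + 10/49.


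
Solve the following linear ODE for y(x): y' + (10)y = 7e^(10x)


P(x) = 10 ⇒ μ = e^(10x).
(μ y)' = 7e^(20x) ⇒ μ y = (7/20)e^(20x) + C.
Divide by μ: y = (7/20)e^(10x) + Ce^(-10x).


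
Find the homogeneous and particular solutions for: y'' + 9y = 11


Homogeneous part: r² + 9 = 0 ⇒ r = ±3i, so y_h = C₁cos(3x) + C₂sin(3x).
Try constant y_p = A; plug in: 9A = 11 ⇒ A = 11/9.
General solution: y = C₁cos(3x) + C₂sin(3x) + 11/9.


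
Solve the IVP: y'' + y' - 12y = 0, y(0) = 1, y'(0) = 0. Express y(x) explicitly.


Characteristic roots of r² + r - 12 = 0 are 3, -4.
General solution y = c₁ e^(3x) + c₂ e^(-4x).
Apply y(0) = 1: c₁ + c₂ = 1. Apply y'(0) = 0: 3 c₁ - 4 c₂ = 0.
Solve: c₁ = 4/7, c₂ = 3/7.
Particular solution: y = (4/7)e^(3x) + (3/7)e^(-4x).


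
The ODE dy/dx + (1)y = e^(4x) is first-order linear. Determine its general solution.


P(x) = 1 ⇒ μ = e^(x).
(μ y)' = e^(5x) ⇒ μ y = e^(5x)/5 + C.
Divide by μ: y = (1/5)e^(4x) + Ce^(-x).


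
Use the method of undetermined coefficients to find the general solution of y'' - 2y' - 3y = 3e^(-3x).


Characteristic roots of r² - 2r - 3 = 0 are -1, 3.
y_h = C₁e^(-x) + C₂e^(3x).
Forcing exponent -3 is not a characteristic root; try y_p = Ae^(-3x).
Substitute: A·(9 + (-2)·-3 + (-3)) = A·12 = 3, so A = 1/4.
General solution: y = C₁e^(-x) + C₂e^(3x) + (1/4)e^(-3x).


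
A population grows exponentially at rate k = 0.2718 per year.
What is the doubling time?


Exponential growth: P(t) = P₀ e^(0.2718t). Set P(t)/P₀ = 2: e^(0.2718t) = 2.
Solve: t = ln(2)/0.2718 ≈ 2.55 years.


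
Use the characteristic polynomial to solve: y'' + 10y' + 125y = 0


Characteristic equation: r² + 10r + 125 = 0.
Discriminant is negative; roots r = -5 ± 10i (complex conjugate pair).
General solution uses e^(α x)(C₁ cos(β x) + C₂ sin(β x)): y = e^(-5x)(C₁cos(10x) + C₂sin(10x)).


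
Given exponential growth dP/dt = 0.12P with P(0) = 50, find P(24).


The ODE dP/dt = 0.12P has solution P(t) = P(0)e^(0.12t).
Substitute P(0) = 50 and t = 24: P(24) = 50 e^(2.88) ≈ 891.


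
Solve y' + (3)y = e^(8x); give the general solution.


P(x) = 3 ⇒ μ = e^(3x).
(μ y)' = e^(11x) ⇒ μ y = e^(11x)/11 + C.
Divide by μ: y = (1/11)e^(8x) + Ce^(-3x).


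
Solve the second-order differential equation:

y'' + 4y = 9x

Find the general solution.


Homogeneous: r² + 4 = 0 ⇒ r = ±2i, y_h = C₁cos(2x) + C₂sin(2x).
Polynomial forcing; try y_p = Ax + B. Then y_p'' + 4 y_p = 4(Ax + B) = 9x, so B = 0 and A = 9/4.
General solution: y = C₁cos(2x) + C₂sin(2x) + (9/4)x.


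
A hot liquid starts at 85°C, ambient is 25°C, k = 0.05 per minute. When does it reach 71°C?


From T(t) = T_a + (T₀ - T_a)e^(-kt), set T(t) = 71:
(71 - 25) / (85 - 25) = e^(-0.05t), so t = -ln(0.767)/0.05 ≈ 5.3 minutes.


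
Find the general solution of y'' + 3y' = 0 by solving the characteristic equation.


Characteristic equation: r² + 3r = 0.
Factor: (r + 3)(r - 0) = 0 ⇒ r = -3, 0 (distinct real).
General solution: y = C₁e^(-3x) + C₂.


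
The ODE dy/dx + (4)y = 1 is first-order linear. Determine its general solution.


P(x) = 4, Q(x) = 1; integrating factor μ = e^(4x).
(μ y)' = e^(4x) ⇒ μ y = (1/4)e^(4x) + C.
Divide by μ: y = 1/4 + Ce^(-4x).


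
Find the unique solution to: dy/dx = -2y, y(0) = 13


General solution of y' = -2y is y = Ce^(-2x).
Apply y(0) = 13: C = 13.
Particular solution: y = 13e^(-2x).


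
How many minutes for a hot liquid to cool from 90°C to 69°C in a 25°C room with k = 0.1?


From T(t) = T_a + (T₀ - T_a)e^(-kt), set T(t) = 69:
(69 - 25) / (90 - 25) = e^(-0.1t), so t = -ln(0.677)/0.1 ≈ 3.9 minutes.


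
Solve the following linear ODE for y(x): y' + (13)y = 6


P(x) = 13, Q(x) = 6; integrating factor μ = e^(13x).
(μ y)' = 6e^(13x) ⇒ μ y = (6/13)e^(13x) + C.
Divide by μ: y = 6/13 + Ce^(-13x).


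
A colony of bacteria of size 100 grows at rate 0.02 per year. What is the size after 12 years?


The ODE dP/dt = 0.02P has solution P(t) = P(0)e^(0.02t).
Substitute P(0) = 100 and t = 12: P(12) = 100 e^(0.24) ≈ 127.


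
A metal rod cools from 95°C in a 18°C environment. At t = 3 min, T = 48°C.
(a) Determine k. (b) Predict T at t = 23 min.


Newton's law: T(t) = T_a + (T₀ - T_a)e^(-kt).
(a) Use T(3) = 48: (48 - 18)/(95 - 18) = e^(-k·3), so k = -ln(0.390)/3 ≈ 0.3142.
(b) Apply k to t = 23: T(23) = 18 + (77)e^(-7.227) ≈ 18.1°C.


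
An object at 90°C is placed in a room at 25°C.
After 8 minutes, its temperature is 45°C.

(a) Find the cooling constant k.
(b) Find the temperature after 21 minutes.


Newton's law: T(t) = T_a + (T₀ - T_a)e^(-kt).
(a) Use T(8) = 45: (45 - 25)/(90 - 25) = e^(-k·8), so k = -ln(0.308)/8 ≈ 0.1473.
(b) Apply k to t = 21: T(21) = 25 + (65)e^(-3.094) ≈ 27.9°C.


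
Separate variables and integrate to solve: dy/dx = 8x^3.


Integrate both sides with respect to x: y = ∫ 8x^3 dx = 2x^4 + C.


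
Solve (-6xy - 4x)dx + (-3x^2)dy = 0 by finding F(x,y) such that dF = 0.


Check exactness: ∂M/∂y = -6x and ∂N/∂x = -6x; equal, so the equation is exact.
Integrate M with respect to x (treating y as constant): ∫M dx = -3x^2y - 2x^2 + h(y).
Differentiate w.r.t. y and set equal to N: all terms match, so h'(y) = 0 and h is a constant absorbed into C.
General solution: -3x^2y - 2x^2 = C.


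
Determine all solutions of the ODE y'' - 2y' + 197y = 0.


Characteristic equation: r² - 2r + 197 = 0.
Discriminant is negative; roots r = 1 ± 14i (complex conjugate pair).
General solution uses e^(α x)(C₁ cos(β x) + C₂ sin(β x)): y = e^(x)(C₁cos(14x) + C₂sin(14x)).


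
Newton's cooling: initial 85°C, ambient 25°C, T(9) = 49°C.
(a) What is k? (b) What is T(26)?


Newton's law: T(t) = T_a + (T₀ - T_a)e^(-kt).
(a) Use T(9) = 49: (49 - 25)/(85 - 25) = e^(-k·9), so k = -ln(0.400)/9 ≈ 0.1018.
(b) Apply k to t = 26: T(26) = 25 + (60)e^(-2.647) ≈ 29.3°C.


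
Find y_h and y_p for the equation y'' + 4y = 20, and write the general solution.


Homogeneous part: r² + 4 = 0 ⇒ r = ±2i, so y_h = C₁cos(2x) + C₂sin(2x).
Try constant y_p = A; plug in: 4A = 20 ⇒ A = 5.
General solution: y = C₁cos(2x) + C₂sin(2x) + 5.


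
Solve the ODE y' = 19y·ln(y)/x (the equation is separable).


Separate: dy/[y ln(y)] = 19 dx/x.
Substitute u = ln(y): du/u = 19 dx/x.
Integrate: ln|ln(y)| = 19ln|x| + C₀, hence ln(y) = C·x^19.


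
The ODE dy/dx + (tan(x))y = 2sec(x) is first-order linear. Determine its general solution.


P(x) = tan(x) ⇒ μ = e^(∫tan(x)dx) = sec(x).
(sec(x) y)' = 2sec²(x) ⇒ sec(x) y = 2tan(x) + C.
Multiply by cos(x): y = 2sin(x) + C·cos(x).


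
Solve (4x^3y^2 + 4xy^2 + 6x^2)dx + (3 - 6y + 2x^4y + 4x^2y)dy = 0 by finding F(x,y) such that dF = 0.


Check exactness: ∂M/∂y = 8x^3y + 8xy and ∂N/∂x = 8x^3y + 8xy; equal, so the equation is exact.
Integrate M with respect to x (treating y as constant): ∫M dx = x^4y^2 + 2x^2y^2 + 2x^3 + h(y).
Differentiate w.r.t. y and set equal to N: the x-dependent terms already match, leaving h'(y) = 3 - 6y. Integrate: h(y) = 3y - 3y^2.
So F(x,y) = 3y - 3y^2 + x^4y^2 + 2x^2y^2 + 2x^3.
General solution: 3y - 3y^2 + x^4y^2 + 2x^2y^2 + 2x^3 = C.


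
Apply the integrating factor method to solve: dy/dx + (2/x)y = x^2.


P(x) = 2/x ⇒ μ = x^2.
(x^2 y)' = x^2·x^2 = x^4.
Integrate: x^2 y = x^5/(5) + C.
Solve for y: y = (1/5)x^3 + C/x^2.


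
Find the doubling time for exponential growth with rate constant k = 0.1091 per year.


Exponential growth: P(t) = P₀ e^(0.1091t). Set P(t)/P₀ = 2: e^(0.1091t) = 2.
Solve: t = ln(2)/0.1091 ≈ 6.35 years.


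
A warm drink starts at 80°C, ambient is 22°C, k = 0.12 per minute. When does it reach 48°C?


From T(t) = T_a + (T₀ - T_a)e^(-kt), set T(t) = 48:
(48 - 22) / (80 - 22) = e^(-0.12t), so t = -ln(0.448)/0.12 ≈ 6.7 minutes.


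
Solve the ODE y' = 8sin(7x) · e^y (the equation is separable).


Separate: e^(-y) dy = 8sin(7x) dx.
Integrate: -e^(-y) = -(8/7)cos(7x) + C₀.
Rearrange: e^(-y) = (8/7)cos(7x) + C.


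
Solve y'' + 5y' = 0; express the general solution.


Characteristic equation: r² + 5r = 0.
Factor: (r - 0)(r + 5) = 0 ⇒ r = 0, -5 (distinct real).
General solution: y = C₁ + C₂e^(-5x).


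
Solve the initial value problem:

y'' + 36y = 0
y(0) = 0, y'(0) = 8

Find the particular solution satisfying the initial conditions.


Characteristic roots of r² + 36 = 0 are ±6i, so y = C₁cos(6x) + C₂sin(6x).
Apply y(0) = 0: C₁ = 0. Differentiate and apply y'(0) = 8: 6·C₂ = 8, so C₂ = 4/3.
Particular solution: y = (4/3)sin(6x).


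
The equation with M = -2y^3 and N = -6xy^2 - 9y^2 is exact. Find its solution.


Check exactness: ∂M/∂y = -6y^2 and ∂N/∂x = -6y^2; equal, so the equation is exact.
Integrate M with respect to x (treating y as constant): ∫M dx = -2xy^3 + h(y).
Differentiate w.r.t. y and set equal to N: the x-dependent terms already match, leaving h'(y) = -9y^2. Integrate: h(y) = -3y^3.
So F(x,y) = -2xy^3 - 3y^3.
General solution: -2xy^3 - 3y^3 = C.


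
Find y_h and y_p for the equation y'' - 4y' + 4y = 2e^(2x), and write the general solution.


Characteristic polynomial (r - 2)² = 0; repeated root r = 2.
y_h = (C₁ + C₂x)e^(2x). Forcing matches the repeated root (resonance), so try y_p = Ax² e^(2x).
Substitute and solve for A: 2A = 2, so A = 1.
General solution: y = (C₁ + C₂x + x²)e^(2x).


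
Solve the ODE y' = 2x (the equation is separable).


Integrate both sides with respect to x: y = ∫ 2x dx = x^2 + C.


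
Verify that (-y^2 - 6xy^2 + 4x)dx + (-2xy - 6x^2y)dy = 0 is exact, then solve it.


Check exactness: ∂M/∂y = -2y - 12xy and ∂N/∂x = -2y - 12xy; equal, so the equation is exact.
Integrate M with respect to x (treating y as constant): ∫M dx = -xy^2 - 3x^2y^2 + 2x^2 + h(y).
Differentiate w.r.t. y and set equal to N: all terms match, so h'(y) = 0 and h is a constant absorbed into C.
General solution: -xy^2 - 3x^2y^2 + 2x^2 = C.


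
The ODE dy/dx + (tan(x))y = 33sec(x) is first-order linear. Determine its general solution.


P(x) = tan(x) ⇒ μ = e^(∫tan(x)dx) = sec(x).
(sec(x) y)' = 33sec²(x) ⇒ sec(x) y = 33tan(x) + C.
Multiply by cos(x): y = 33sin(x) + C·cos(x).


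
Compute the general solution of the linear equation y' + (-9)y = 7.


P(x) = -9 ⇒ μ = e^(-9x).
(μ y)' = 7e^(-9x) ⇒ μ y = -(7/9)e^(-9x) + C.
Divide by μ: y = -7/9 + Ce^(9x).


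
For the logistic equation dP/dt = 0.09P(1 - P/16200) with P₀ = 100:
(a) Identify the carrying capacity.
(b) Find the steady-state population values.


Logistic ODE dP/dt = 0.09P(1 - P/16200) has equilibria where dP/dt = 0, i.e. P = 0 or P = 16200.
The coefficient (1 - P/K) = 0 when P = K, identifying K = 16200 as the carrying capacity.
(a) K = 16200; (b) equilibria P = 0 and P = 16200.


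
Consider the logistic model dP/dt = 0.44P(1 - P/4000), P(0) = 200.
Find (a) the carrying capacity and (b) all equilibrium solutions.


Logistic ODE dP/dt = 0.44P(1 - P/4000) has equilibria where dP/dt = 0, i.e. P = 0 or P = 4000.
The coefficient (1 - P/K) = 0 when P = K, identifying K = 4000 as the carrying capacity.
(a) K = 4000; (b) equilibria P = 0 and P = 4000.


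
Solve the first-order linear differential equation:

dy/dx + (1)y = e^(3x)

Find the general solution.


P(x) = 1 ⇒ μ = e^(x).
(μ y)' = e^(4x) ⇒ μ y = e^(4x)/4 + C.
Divide by μ: y = (1/4)e^(3x) + Ce^(-x).


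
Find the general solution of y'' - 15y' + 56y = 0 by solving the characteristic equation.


Characteristic equation: r² - 15r + 56 = 0.
Factor: (r - 8)(r - 7) = 0 ⇒ r = 8, 7 (distinct real).
General solution: y = C₁e^(8x) + C₂e^(7x).


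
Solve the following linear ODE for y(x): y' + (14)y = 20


P(x) = 14, Q(x) = 20; integrating factor μ = e^(14x).
(μ y)' = 20e^(14x) ⇒ μ y = (10/7)e^(14x) + C.
Divide by μ: y = 10/7 + Ce^(-14x).


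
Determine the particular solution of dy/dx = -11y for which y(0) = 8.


General solution of y' = -11y is y = Ce^(-11x).
Apply y(0) = 8: C = 8.
Particular solution: y = 8e^(-11x).


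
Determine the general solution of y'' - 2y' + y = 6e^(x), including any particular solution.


Characteristic polynomial (r - 1)² = 0; repeated root r = 1.
y_h = (C₁ + C₂x)e^(x). Forcing matches the repeated root (resonance), so try y_p = Ax² e^(x).
Substitute and solve for A: 2A = 6, so A = 3.
General solution: y = (C₁ + C₂x + 3x²)e^(x).


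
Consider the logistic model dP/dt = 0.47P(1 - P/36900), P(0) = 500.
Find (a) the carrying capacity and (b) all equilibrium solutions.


Logistic ODE dP/dt = 0.47P(1 - P/36900) has equilibria where dP/dt = 0, i.e. P = 0 or P = 36900.
The coefficient (1 - P/K) = 0 when P = K, identifying K = 36900 as the carrying capacity.
(a) K = 36900; (b) equilibria P = 0 and P = 36900.


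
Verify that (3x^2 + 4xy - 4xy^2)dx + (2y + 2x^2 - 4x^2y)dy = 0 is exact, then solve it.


Check exactness: ∂M/∂y = 4x - 8xy and ∂N/∂x = 4x - 8xy; equal, so the equation is exact.
Integrate M with respect to x (treating y as constant): ∫M dx = x^3 + 2x^2y - 2x^2y^2 + h(y).
Differentiate w.r.t. y and set equal to N: the x-dependent terms already match, leaving h'(y) = 2y. Integrate: h(y) = y^2.
So F(x,y) = x^3 + y^2 + 2x^2y - 2x^2y^2.
General solution: x^3 + y^2 + 2x^2y - 2x^2y^2 = C.


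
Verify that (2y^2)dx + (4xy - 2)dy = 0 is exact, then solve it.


Check exactness: ∂M/∂y = 4y and ∂N/∂x = 4y; equal, so the equation is exact.
Integrate M with respect to x (treating y as constant): ∫M dx = 2xy^2 + h(y).
Differentiate w.r.t. y and set equal to N: the x-dependent terms already match, leaving h'(y) = -2. Integrate: h(y) = -2y.
So F(x,y) = 2xy^2 - 2y.
General solution: 2xy^2 - 2y = C.


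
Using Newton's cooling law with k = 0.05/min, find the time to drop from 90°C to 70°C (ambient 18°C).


From T(t) = T_a + (T₀ - T_a)e^(-kt), set T(t) = 70:
(70 - 18) / (90 - 18) = e^(-0.05t), so t = -ln(0.722)/0.05 ≈ 6.5 minutes.


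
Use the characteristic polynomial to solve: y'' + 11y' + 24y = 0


Characteristic equation: r² + 11r + 24 = 0.
Factor: (r + 8)(r + 3) = 0 ⇒ r = -8, -3 (distinct real).
General solution: y = C₁e^(-8x) + C₂e^(-3x).


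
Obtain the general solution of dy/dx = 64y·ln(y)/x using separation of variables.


Separate: dy/[y ln(y)] = 64 dx/x.
Substitute u = ln(y): du/u = 64 dx/x.
Integrate: ln|ln(y)| = 64ln|x| + C₀, hence ln(y) = C·x^64.


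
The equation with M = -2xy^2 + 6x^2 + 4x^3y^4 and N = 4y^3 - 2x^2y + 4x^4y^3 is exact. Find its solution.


Check exactness: ∂M/∂y = -4xy + 16x^3y^3 and ∂N/∂x = -4xy + 16x^3y^3; equal, so the equation is exact.
Integrate M with respect to x (treating y as constant): ∫M dx = -x^2y^2 + 2x^3 + x^4y^4 + h(y).
Differentiate w.r.t. y and set equal to N: the x-dependent terms already match, leaving h'(y) = 4y^3. Integrate: h(y) = y^4.
So F(x,y) = y^4 - x^2y^2 + 2x^3 + x^4y^4.
General solution: y^4 - x^2y^2 + 2x^3 + x^4y^4 = C.


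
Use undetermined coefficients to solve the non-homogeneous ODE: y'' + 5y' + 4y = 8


Characteristic roots of r² + 5r + 4 = 0 are -4, -1.
y_h = C₁e^(-4x) + C₂e^(-x).
Constant forcing; try y_p = A. Then 4A = 8 ⇒ A = 2.
General solution: y = C₁e^(-4x) + C₂e^(-x) + 2.


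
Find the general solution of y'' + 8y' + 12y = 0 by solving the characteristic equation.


Characteristic equation: r² + 8r + 12 = 0.
Factor: (r + 2)(r + 6) = 0 ⇒ r = -2, -6 (distinct real).
General solution: y = C₁e^(-2x) + C₂e^(-6x).


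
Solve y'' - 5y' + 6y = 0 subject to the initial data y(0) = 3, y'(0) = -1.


Characteristic roots of r² - 5r + 6 = 0 are 3, 2.
General solution y = c₁ e^(3x) + c₂ e^(2x).
Apply y(0) = 3: c₁ + c₂ = 3. Apply y'(0) = -1: 3 c₁ + 2 c₂ = -1.
Solve: c₁ = -7, c₂ = 10.
Particular solution: y = -7e^(3x) + 10e^(2x).


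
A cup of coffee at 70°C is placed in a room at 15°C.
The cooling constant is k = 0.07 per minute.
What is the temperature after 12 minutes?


Newton's law: dT/dt = -k(T - T_a) has solution T(t) = T_a + (T₀ - T_a)e^(-kt).
Plug in T_a = 15, T₀ = 70, k = 0.07, t = 12: T(12) = 15 + (55)e^(-0.84) ≈ 38.7°C.


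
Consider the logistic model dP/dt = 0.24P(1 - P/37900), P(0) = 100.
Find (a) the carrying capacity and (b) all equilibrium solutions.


Logistic ODE dP/dt = 0.24P(1 - P/37900) has equilibria where dP/dt = 0, i.e. P = 0 or P = 37900.
The coefficient (1 - P/K) = 0 when P = K, identifying K = 37900 as the carrying capacity.
(a) K = 37900; (b) equilibria P = 0 and P = 37900.


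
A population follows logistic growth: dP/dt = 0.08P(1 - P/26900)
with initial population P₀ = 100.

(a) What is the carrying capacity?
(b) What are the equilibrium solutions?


Logistic ODE dP/dt = 0.08P(1 - P/26900) has equilibria where dP/dt = 0, i.e. P = 0 or P = 26900.
The coefficient (1 - P/K) = 0 when P = K, identifying K = 26900 as the carrying capacity.
(a) K = 26900; (b) equilibria P = 0 and P = 26900.


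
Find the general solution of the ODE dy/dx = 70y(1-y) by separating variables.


Separate: dy/[y(1-y)] = 70 dx.
Partial fractions: 1/[y(1-y)] = 1/y + 1/(1-y).
Integrate: ln|y/(1-y)| = 70x + C₀.
Solve for y: y = 1/(1 + Ce^(-70x)).


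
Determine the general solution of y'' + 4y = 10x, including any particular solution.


Homogeneous: r² + 4 = 0 ⇒ r = ±2i, y_h = C₁cos(2x) + C₂sin(2x).
Polynomial forcing; try y_p = Ax + B. Then y_p'' + 4 y_p = 4(Ax + B) = 10x, so B = 0 and A = 5/2.
General solution: y = C₁cos(2x) + C₂sin(2x) + (5/2)x.


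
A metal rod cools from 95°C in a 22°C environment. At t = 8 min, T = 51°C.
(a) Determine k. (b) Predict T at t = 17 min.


Newton's law: T(t) = T_a + (T₀ - T_a)e^(-kt).
(a) Use T(8) = 51: (51 - 22)/(95 - 22) = e^(-k·8), so k = -ln(0.397)/8 ≈ 0.1154.
(b) Apply k to t = 17: T(17) = 22 + (73)e^(-1.962) ≈ 32.3°C.


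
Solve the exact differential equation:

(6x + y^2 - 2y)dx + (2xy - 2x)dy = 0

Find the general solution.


Check exactness: ∂M/∂y = 2y - 2 and ∂N/∂x = 2y - 2; equal, so the equation is exact.
Integrate M with respect to x (treating y as constant): ∫M dx = 3x^2 + xy^2 - 2xy + h(y).
Differentiate w.r.t. y and set equal to N: all terms match, so h'(y) = 0 and h is a constant absorbed into C.
General solution: 3x^2 + xy^2 - 2xy = C.


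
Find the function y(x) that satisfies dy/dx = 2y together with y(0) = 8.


General solution of y' = 2y is y = Ce^(2x).
Apply y(0) = 8: C = 8.
Particular solution: y = 8e^(2x).


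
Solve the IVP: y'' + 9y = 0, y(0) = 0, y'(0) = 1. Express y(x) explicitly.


Characteristic roots of r² + 9 = 0 are ±3i, so y = C₁cos(3x) + C₂sin(3x).
Apply y(0) = 0: C₁ = 0. Differentiate and apply y'(0) = 1: 3·C₂ = 1, so C₂ = 1/3.
Particular solution: y = (1/3)sin(3x).


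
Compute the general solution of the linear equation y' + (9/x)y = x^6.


P(x) = 9/x ⇒ μ = x^9.
(x^9 y)' = x^15 ⇒ x^9 y = x^16/(16) + C.
Solve for y: y = (1/16)x^7 + C/x^9.


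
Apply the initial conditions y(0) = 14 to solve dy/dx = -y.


General solution of y' = -y is y = Ce^(-x).
Apply y(0) = 14: C = 14.
Particular solution: y = 14e^(-x).


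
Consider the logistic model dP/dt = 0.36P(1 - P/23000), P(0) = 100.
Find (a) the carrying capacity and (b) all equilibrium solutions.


Logistic ODE dP/dt = 0.36P(1 - P/23000) has equilibria where dP/dt = 0, i.e. P = 0 or P = 23000.
The coefficient (1 - P/K) = 0 when P = K, identifying K = 23000 as the carrying capacity.
(a) K = 23000; (b) equilibria P = 0 and P = 23000.


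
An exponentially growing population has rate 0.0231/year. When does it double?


Exponential growth: P(t) = P₀ e^(0.0231t). Set P(t)/P₀ = 2: e^(0.0231t) = 2.
Solve: t = ln(2)/0.0231 ≈ 30.01 years.


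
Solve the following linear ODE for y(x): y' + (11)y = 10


P(x) = 11, Q(x) = 10; integrating factor μ = e^(11x).
(μ y)' = 10e^(11x) ⇒ μ y = (10/11)e^(11x) + C.
Divide by μ: y = 10/11 + Ce^(-11x).


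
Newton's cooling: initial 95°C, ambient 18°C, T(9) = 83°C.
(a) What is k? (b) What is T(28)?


Newton's law: T(t) = T_a + (T₀ - T_a)e^(-kt).
(a) Use T(9) = 83: (83 - 18)/(95 - 18) = e^(-k·9), so k = -ln(0.844)/9 ≈ 0.0188.
(b) Apply k to t = 28: T(28) = 18 + (77)e^(-0.527) ≈ 63.5°C.


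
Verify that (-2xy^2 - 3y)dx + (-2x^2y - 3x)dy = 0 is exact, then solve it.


Check exactness: ∂M/∂y = -4xy - 3 and ∂N/∂x = -4xy - 3; equal, so the equation is exact.
Integrate M with respect to x (treating y as constant): ∫M dx = -x^2y^2 - 3xy + h(y).
Differentiate w.r.t. y and set equal to N: all terms match, so h'(y) = 0 and h is a constant absorbed into C.
General solution: -x^2y^2 - 3xy = C.


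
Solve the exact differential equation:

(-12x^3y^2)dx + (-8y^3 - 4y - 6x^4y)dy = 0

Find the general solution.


Check exactness: ∂M/∂y = -24x^3y and ∂N/∂x = -24x^3y; equal, so the equation is exact.
Integrate M with respect to x (treating y as constant): ∫M dx = -3x^4y^2 + h(y).
Differentiate w.r.t. y and set equal to N: the x-dependent terms already match, leaving h'(y) = -8y^3 - 4y. Integrate: h(y) = -2y^4 - 2y^2.
So F(x,y) = -2y^4 - 2y^2 - 3x^4y^2.
General solution: -2y^4 - 2y^2 - 3x^4y^2 = C.


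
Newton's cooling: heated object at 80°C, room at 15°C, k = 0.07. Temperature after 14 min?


Newton's law: dT/dt = -k(T - T_a) has solution T(t) = T_a + (T₀ - T_a)e^(-kt).
Plug in T_a = 15, T₀ = 80, k = 0.07, t = 14: T(14) = 15 + (65)e^(-0.98) ≈ 39.4°C.


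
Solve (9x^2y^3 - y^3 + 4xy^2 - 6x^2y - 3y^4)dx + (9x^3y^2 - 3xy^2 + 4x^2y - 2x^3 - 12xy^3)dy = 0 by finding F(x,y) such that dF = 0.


Check exactness: ∂M/∂y = 27x^2y^2 - 3y^2 + 8xy - 6x^2 - 12y^3 and ∂N/∂x = 27x^2y^2 - 3y^2 + 8xy - 6x^2 - 12y^3; equal, so the equation is exact.
Integrate M with respect to x (treating y as constant): ∫M dx = 3x^3y^3 - xy^3 + 2x^2y^2 - 2x^3y - 3xy^4 + h(y).
Differentiate w.r.t. y and set equal to N: all terms match, so h'(y) = 0 and h is a constant absorbed into C.
General solution: 3x^3y^3 - xy^3 + 2x^2y^2 - 2x^3y - 3xy^4 = C.


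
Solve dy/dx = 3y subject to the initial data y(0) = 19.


General solution of y' = 3y is y = Ce^(3x).
Apply y(0) = 19: C = 19.
Particular solution: y = 19e^(3x).


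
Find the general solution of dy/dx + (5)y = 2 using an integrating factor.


P(x) = 5, Q(x) = 2; integrating factor μ = e^(5x).
(μ y)' = 2e^(5x) ⇒ μ y = (2/5)e^(5x) + C.
Divide by μ: y = 2/5 + Ce^(-5x).


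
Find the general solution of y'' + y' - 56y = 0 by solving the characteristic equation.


Characteristic equation: r² + r - 56 = 0.
Factor: (r + 8)(r - 7) = 0 ⇒ r = -8, 7 (distinct real).
General solution: y = C₁e^(-8x) + C₂e^(7x).


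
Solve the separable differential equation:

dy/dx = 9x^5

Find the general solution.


Integrate both sides with respect to x: y = ∫ 9x^5 dx = (3/2)x^6 + C.


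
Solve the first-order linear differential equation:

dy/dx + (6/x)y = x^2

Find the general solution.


P(x) = 6/x ⇒ μ = x^6.
(x^6 y)' = x^8 ⇒ x^6 y = x^9/(9) + C.
Solve for y: y = (1/9)x^3 + C/x^6.


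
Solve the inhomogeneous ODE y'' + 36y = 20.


Homogeneous part: r² + 36 = 0 ⇒ r = ±6i, so y_h = C₁cos(6x) + C₂sin(6x).
Try constant y_p = A; plug in: 36A = 20 ⇒ A = 5/9.
General solution: y = C₁cos(6x) + C₂sin(6x) + 5/9.


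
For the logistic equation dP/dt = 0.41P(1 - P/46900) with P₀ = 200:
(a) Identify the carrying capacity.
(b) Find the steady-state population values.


Logistic ODE dP/dt = 0.41P(1 - P/46900) has equilibria where dP/dt = 0, i.e. P = 0 or P = 46900.
The coefficient (1 - P/K) = 0 when P = K, identifying K = 46900 as the carrying capacity.
(a) K = 46900; (b) equilibria P = 0 and P = 46900.


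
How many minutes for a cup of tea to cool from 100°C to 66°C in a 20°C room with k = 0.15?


From T(t) = T_a + (T₀ - T_a)e^(-kt), set T(t) = 66:
(66 - 20) / (100 - 20) = e^(-0.15t), so t = -ln(0.575)/0.15 ≈ 3.7 minutes.


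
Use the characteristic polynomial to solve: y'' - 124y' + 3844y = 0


Characteristic equation: r² - 124r + 3844 = 0, i.e. (r - 62)² = 0.
Repeated root r = 62; include an x factor for the second linearly independent solution.
General solution: y = (C₁ + C₂x)e^(62x).


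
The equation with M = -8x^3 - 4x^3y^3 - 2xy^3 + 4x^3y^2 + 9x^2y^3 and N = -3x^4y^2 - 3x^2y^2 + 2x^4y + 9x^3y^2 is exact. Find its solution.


Check exactness: ∂M/∂y = -12x^3y^2 - 6xy^2 + 8x^3y + 27x^2y^2 and ∂N/∂x = -12x^3y^2 - 6xy^2 + 8x^3y + 27x^2y^2; equal, so the equation is exact.
Integrate M with respect to x (treating y as constant): ∫M dx = -2x^4 - x^4y^3 - x^2y^3 + x^4y^2 + 3x^3y^3 + h(y).
Differentiate w.r.t. y and set equal to N: all terms match, so h'(y) = 0 and h is a constant absorbed into C.
General solution: -2x^4 - x^4y^3 - x^2y^3 + x^4y^2 + 3x^3y^3 = C.


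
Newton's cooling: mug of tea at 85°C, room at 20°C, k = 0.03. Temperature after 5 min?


Newton's law: dT/dt = -k(T - T_a) has solution T(t) = T_a + (T₀ - T_a)e^(-kt).
Plug in T_a = 20, T₀ = 85, k = 0.03, t = 5: T(5) = 20 + (65)e^(-0.15) ≈ 75.9°C.


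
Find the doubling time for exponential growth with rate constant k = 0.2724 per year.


Exponential growth: P(t) = P₀ e^(0.2724t). Set P(t)/P₀ = 2: e^(0.2724t) = 2.
Solve: t = ln(2)/0.2724 ≈ 2.54 years.


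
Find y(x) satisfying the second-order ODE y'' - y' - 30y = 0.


Characteristic equation: r² - r - 30 = 0.
Factor: (r - 6)(r + 5) = 0 ⇒ r = 6, -5 (distinct real).
General solution: y = C₁e^(6x) + C₂e^(-5x).


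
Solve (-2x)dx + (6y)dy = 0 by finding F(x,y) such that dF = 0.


Check exactness: ∂M/∂y = 0 and ∂N/∂x = 0; equal, so the equation is exact.
Integrate M with respect to x (treating y as constant): ∫M dx = -x^2 + h(y).
Differentiate w.r.t. y and set equal to N: the x-dependent terms already match, leaving h'(y) = 6y. Integrate: h(y) = 3y^2.
So F(x,y) = -x^2 + 3y^2.
General solution: -x^2 + 3y^2 = C.


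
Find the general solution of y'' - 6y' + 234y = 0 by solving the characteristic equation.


Characteristic equation: r² - 6r + 234 = 0.
Discriminant is negative; roots r = 3 ± 15i (complex conjugate pair).
General solution uses e^(α x)(C₁ cos(β x) + C₂ sin(β x)): y = e^(3x)(C₁cos(15x) + C₂sin(15x)).


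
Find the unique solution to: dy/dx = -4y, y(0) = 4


General solution of y' = -4y is y = Ce^(-4x).
Apply y(0) = 4: C = 4.
Particular solution: y = 4e^(-4x).


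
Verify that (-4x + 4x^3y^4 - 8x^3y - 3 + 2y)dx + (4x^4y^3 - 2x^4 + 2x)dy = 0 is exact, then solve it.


Check exactness: ∂M/∂y = 16x^3y^3 - 8x^3 + 2 and ∂N/∂x = 16x^3y^3 - 8x^3 + 2; equal, so the equation is exact.
Integrate M with respect to x (treating y as constant): ∫M dx = -2x^2 + x^4y^4 - 2x^4y - 3x + 2xy + h(y).
Differentiate w.r.t. y and set equal to N: all terms match, so h'(y) = 0 and h is a constant absorbed into C.
General solution: -2x^2 + x^4y^4 - 2x^4y - 3x + 2xy = C.


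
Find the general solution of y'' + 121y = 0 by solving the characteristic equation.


Characteristic equation: r² + 121 = 0.
Discriminant is negative; roots r = 0 ± 11i (complex conjugate pair).
General solution uses e^(α x)(C₁ cos(β x) + C₂ sin(β x)): y = C₁cos(11x) + C₂sin(11x).


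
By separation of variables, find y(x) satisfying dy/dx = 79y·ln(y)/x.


Separate: dy/[y ln(y)] = 79 dx/x.
Substitute u = ln(y): du/u = 79 dx/x.
Integrate: ln|ln(y)| = 79ln|x| + C₀, hence ln(y) = C·x^79.


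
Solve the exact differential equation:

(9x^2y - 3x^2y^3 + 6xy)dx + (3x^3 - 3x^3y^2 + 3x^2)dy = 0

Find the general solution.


Check exactness: ∂M/∂y = 9x^2 - 9x^2y^2 + 6x and ∂N/∂x = 9x^2 - 9x^2y^2 + 6x; equal, so the equation is exact.
Integrate M with respect to x (treating y as constant): ∫M dx = 3x^3y - x^3y^3 + 3x^2y + h(y).
Differentiate w.r.t. y and set equal to N: all terms match, so h'(y) = 0 and h is a constant absorbed into C.
General solution: 3x^3y - x^3y^3 + 3x^2y = C.


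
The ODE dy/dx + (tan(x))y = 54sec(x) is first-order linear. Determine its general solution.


P(x) = tan(x) ⇒ μ = e^(∫tan(x)dx) = sec(x).
(sec(x) y)' = 54sec²(x) ⇒ sec(x) y = 54tan(x) + C.
Multiply by cos(x): y = 54sin(x) + C·cos(x).


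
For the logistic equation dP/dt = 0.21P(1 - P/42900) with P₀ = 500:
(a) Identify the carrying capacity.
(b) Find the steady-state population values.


Logistic ODE dP/dt = 0.21P(1 - P/42900) has equilibria where dP/dt = 0, i.e. P = 0 or P = 42900.
The coefficient (1 - P/K) = 0 when P = K, identifying K = 42900 as the carrying capacity.
(a) K = 42900; (b) equilibria P = 0 and P = 42900.


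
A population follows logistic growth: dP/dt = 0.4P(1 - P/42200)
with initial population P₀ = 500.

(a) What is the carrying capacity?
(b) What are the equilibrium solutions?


Logistic ODE dP/dt = 0.4P(1 - P/42200) has equilibria where dP/dt = 0, i.e. P = 0 or P = 42200.
The coefficient (1 - P/K) = 0 when P = K, identifying K = 42200 as the carrying capacity.
(a) K = 42200; (b) equilibria P = 0 and P = 42200.


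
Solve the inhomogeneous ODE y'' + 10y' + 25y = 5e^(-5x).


Characteristic polynomial (r + 5)² = 0; repeated root r = -5.
y_h = (C₁ + C₂x)e^(-5x). Forcing matches the repeated root (resonance), so try y_p = Ax² e^(-5x).
Substitute and solve for A: 2A = 5, so A = 5/2.
General solution: y = (C₁ + C₂x + (5/2)x²)e^(-5x).


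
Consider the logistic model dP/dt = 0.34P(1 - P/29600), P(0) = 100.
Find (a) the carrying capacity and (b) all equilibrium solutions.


Logistic ODE dP/dt = 0.34P(1 - P/29600) has equilibria where dP/dt = 0, i.e. P = 0 or P = 29600.
The coefficient (1 - P/K) = 0 when P = K, identifying K = 29600 as the carrying capacity.
(a) K = 29600; (b) equilibria P = 0 and P = 29600.


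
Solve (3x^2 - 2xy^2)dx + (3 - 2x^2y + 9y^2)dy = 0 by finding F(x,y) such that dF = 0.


Check exactness: ∂M/∂y = -4xy and ∂N/∂x = -4xy; equal, so the equation is exact.
Integrate M with respect to x (treating y as constant): ∫M dx = x^3 - x^2y^2 + h(y).
Differentiate w.r.t. y and set equal to N: the x-dependent terms already match, leaving h'(y) = 3 + 9y^2. Integrate: h(y) = 3y + 3y^3.
So F(x,y) = x^3 + 3y - x^2y^2 + 3y^3.
General solution: x^3 + 3y - x^2y^2 + 3y^3 = C.


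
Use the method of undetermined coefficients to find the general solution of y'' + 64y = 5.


Homogeneous part: r² + 64 = 0 ⇒ r = ±8i, so y_h = C₁cos(8x) + C₂sin(8x).
Try constant y_p = A; plug in: 64A = 5 ⇒ A = 5/64.
General solution: y = C₁cos(8x) + C₂sin(8x) + 5/64.


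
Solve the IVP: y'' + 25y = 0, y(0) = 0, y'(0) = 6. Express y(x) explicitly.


Characteristic roots of r² + 25 = 0 are ±5i, so y = C₁cos(5x) + C₂sin(5x).
Apply y(0) = 0: C₁ = 0. Differentiate and apply y'(0) = 6: 5·C₂ = 6, so C₂ = 6/5.
Particular solution: y = (6/5)sin(5x).


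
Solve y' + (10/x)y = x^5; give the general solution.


P(x) = 10/x ⇒ μ = x^10.
(x^10 y)' = x^15 ⇒ x^10 y = x^16/(16) + C.
Solve for y: y = (1/16)x^6 + C/x^10.


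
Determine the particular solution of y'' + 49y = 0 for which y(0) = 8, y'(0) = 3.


Characteristic roots of r² + 49 = 0 are ±7i, so y = C₁cos(7x) + C₂sin(7x).
Apply y(0) = 8: C₁ = 8. Differentiate and apply y'(0) = 3: 7·C₂ = 3, so C₂ = 3/7.
Particular solution: y = 8cos(7x) + (3/7)sin(7x).


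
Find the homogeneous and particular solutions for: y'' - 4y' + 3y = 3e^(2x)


Characteristic roots of r² - 4r + 3 = 0 are 1, 3.
y_h = C₁e^(x) + C₂e^(3x).
Forcing exponent 2 is not a characteristic root; try y_p = Ae^(2x).
Substitute: A·(4 + (-4)·2 + (3)) = A·-1 = 3, so A = -3.
General solution: y = C₁e^(x) + C₂e^(3x) - 3e^(2x).


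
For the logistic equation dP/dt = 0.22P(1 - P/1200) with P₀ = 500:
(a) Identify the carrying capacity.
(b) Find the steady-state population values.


Logistic ODE dP/dt = 0.22P(1 - P/1200) has equilibria where dP/dt = 0, i.e. P = 0 or P = 1200.
The coefficient (1 - P/K) = 0 when P = K, identifying K = 1200 as the carrying capacity.
(a) K = 1200; (b) equilibria P = 0 and P = 1200.


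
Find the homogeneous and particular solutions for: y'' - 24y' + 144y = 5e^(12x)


Characteristic polynomial (r - 12)² = 0; repeated root r = 12.
y_h = (C₁ + C₂x)e^(12x). Forcing matches the repeated root (resonance), so try y_p = Ax² e^(12x).
Substitute and solve for A: 2A = 5, so A = 5/2.
General solution: y = (C₁ + C₂x + (5/2)x²)e^(12x).


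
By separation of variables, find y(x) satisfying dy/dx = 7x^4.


Integrate both sides with respect to x: y = ∫ 7x^4 dx = (7/5)x^5 + C.


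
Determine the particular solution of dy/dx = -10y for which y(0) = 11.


General solution of y' = -10y is y = Ce^(-10x).
Apply y(0) = 11: C = 11.
Particular solution: y = 11e^(-10x).
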